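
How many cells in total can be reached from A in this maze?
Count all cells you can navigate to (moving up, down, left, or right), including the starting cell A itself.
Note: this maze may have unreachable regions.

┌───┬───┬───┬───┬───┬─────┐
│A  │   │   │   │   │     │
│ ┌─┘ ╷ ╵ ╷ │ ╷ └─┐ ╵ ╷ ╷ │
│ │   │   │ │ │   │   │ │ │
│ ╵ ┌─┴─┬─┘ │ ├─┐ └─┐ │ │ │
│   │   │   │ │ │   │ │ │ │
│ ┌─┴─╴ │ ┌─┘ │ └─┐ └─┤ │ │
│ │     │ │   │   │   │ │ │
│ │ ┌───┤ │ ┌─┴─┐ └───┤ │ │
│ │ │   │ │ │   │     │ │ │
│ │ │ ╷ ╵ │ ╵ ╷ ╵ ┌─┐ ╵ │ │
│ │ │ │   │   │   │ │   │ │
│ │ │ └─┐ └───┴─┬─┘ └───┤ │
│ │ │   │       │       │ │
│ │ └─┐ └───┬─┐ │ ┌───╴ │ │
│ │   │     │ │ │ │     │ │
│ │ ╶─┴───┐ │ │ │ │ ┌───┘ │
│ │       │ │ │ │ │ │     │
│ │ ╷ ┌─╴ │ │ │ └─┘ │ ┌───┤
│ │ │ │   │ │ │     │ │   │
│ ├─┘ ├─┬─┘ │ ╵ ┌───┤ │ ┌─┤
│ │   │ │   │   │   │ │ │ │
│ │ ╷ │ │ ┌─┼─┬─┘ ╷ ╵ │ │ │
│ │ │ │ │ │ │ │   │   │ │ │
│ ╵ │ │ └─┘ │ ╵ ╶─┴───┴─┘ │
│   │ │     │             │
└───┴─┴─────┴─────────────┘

Using BFS/flood-fill to find all reachable cells from A:
Maze size: 13 × 13 = 169 total cells
77 cell(s) are walled off and cannot be reached from A.
Reachable cells: 92

Reachable region (· marks reachable cells):

┌───┬───┬───┬───┬───┬─────┐
│A ·│· ·│· ·│   │   │     │
│ ┌─┘ ╷ ╵ ╷ │ ╷ └─┐ ╵ ╷ ╷ │
│·│· ·│· ·│·│ │   │   │ │ │
│ ╵ ┌─┴─┬─┘ │ ├─┐ └─┐ │ │ │
│· ·│· ·│· ·│ │ │   │ │ │ │
│ ┌─┴─╴ │ ┌─┘ │ └─┐ └─┤ │ │
│·│· · ·│·│   │   │   │ │ │
│ │ ┌───┤ │ ┌─┴─┐ └───┤ │ │
│·│·│· ·│·│ │   │     │ │ │
│ │ │ ╷ ╵ │ ╵ ╷ ╵ ┌─┐ ╵ │ │
│·│·│·│· ·│   │   │·│   │ │
│ │ │ └─┐ └───┴─┬─┘ └───┤ │
│·│·│· ·│· · · ·│· · · ·│ │
│ │ └─┐ └───┬─┐ │ ┌───╴ │ │
│·│· ·│· · ·│·│·│·│· · ·│ │
│ │ ╶─┴───┐ │ │ │ │ ┌───┘ │
│·│· · · ·│·│·│·│·│·│     │
│ │ ╷ ┌─╴ │ │ │ └─┘ │ ┌───┤
│·│·│·│· ·│·│·│· · ·│ │   │
│ ├─┘ ├─┬─┘ │ ╵ ┌───┤ │ ┌─┤
│·│· ·│ │· ·│· ·│   │ │ │ │
│ │ ╷ │ │ ┌─┼─┬─┘ ╷ ╵ │ │ │
│·│·│·│ │·│ │ │   │   │ │ │
│ ╵ │ │ └─┘ │ ╵ ╶─┴───┴─┘ │
│· ·│·│     │             │
└───┴─┴─────┴─────────────┘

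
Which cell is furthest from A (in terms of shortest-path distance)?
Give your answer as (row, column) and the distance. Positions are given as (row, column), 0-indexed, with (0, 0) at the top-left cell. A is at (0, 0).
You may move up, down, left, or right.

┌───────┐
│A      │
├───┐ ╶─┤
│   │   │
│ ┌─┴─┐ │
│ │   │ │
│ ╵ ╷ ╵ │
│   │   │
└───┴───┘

Computing BFS distances from A to all cells:
Furthest cell: (1, 1)
Distance: 14 steps

Path from A to the furthest cell:

┌───────┐
│A → ↓  │
├───┐ ╶─┤
│↱ B│↳ ↓│
│ ┌─┴─┐ │
│↑│↓ ↰│↓│
│ ╵ ╷ ╵ │
│↑ ↲│↑ ↲│
└───┴───┘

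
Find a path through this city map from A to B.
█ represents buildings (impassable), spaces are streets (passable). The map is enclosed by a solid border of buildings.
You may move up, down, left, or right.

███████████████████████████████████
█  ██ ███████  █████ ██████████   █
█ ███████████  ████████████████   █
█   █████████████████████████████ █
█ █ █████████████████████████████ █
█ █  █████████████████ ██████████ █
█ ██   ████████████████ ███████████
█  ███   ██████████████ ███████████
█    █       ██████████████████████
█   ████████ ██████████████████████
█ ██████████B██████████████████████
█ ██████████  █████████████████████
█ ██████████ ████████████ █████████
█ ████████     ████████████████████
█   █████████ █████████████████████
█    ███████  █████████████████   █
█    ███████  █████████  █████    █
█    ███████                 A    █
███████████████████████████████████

Finding the shortest path from A to B:
Movement: cardinal only
Path length: 24 steps
Directions: left → left → left → left → left → left → left → left → left → left → left → left → left → left → left → left → up → up → up → up → left → up → up → up

Solution:

███████████████████████████████████
█  ██ ███████  █████ ██████████   █
█ ███████████  ████████████████   █
█   █████████████████████████████ █
█ █ █████████████████████████████ █
█ █  █████████████████ ██████████ █
█ ██   ████████████████ ███████████
█  ███   ██████████████ ███████████
█    █       ██████████████████████
█   ████████ ██████████████████████
█ ██████████B██████████████████████
█ ██████████↑ █████████████████████
█ ██████████↑████████████ █████████
█ ████████  ↑↰ ████████████████████
█   █████████↑█████████████████████
█    ███████ ↑█████████████████   █
█    ███████ ↑█████████  █████    █
█    ███████ ↑←←←←←←←←←←←←←←←A    █
███████████████████████████████████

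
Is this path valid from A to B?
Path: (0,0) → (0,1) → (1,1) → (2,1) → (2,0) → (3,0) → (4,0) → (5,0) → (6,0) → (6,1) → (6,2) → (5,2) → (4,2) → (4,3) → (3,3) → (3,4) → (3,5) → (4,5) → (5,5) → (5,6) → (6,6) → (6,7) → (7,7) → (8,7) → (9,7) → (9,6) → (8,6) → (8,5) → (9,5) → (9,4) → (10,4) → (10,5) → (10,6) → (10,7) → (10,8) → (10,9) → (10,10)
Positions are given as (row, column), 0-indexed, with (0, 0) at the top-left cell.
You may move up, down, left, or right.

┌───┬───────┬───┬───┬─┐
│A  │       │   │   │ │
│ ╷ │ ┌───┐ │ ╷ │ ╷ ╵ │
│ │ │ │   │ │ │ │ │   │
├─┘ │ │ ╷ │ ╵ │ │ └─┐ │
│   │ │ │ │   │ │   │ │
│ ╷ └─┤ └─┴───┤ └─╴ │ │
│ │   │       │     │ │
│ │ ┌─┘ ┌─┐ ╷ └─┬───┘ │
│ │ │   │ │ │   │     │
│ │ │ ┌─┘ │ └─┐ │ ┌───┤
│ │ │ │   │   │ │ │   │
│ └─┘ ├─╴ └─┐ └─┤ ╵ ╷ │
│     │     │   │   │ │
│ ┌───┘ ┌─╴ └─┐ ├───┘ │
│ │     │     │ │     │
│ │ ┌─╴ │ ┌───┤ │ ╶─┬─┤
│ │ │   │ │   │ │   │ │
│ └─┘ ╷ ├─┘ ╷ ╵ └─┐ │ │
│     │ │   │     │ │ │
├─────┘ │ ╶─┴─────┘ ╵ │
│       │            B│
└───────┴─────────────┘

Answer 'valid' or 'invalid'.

Checking path validity:
Result: All consecutive moves are passable.

valid

Correct solution:

┌───┬───────┬───┬───┬─┐
│A ↓│       │   │   │ │
│ ╷ │ ┌───┐ │ ╷ │ ╷ ╵ │
│ │↓│ │   │ │ │ │ │   │
├─┘ │ │ ╷ │ ╵ │ │ └─┐ │
│↓ ↲│ │ │ │   │ │   │ │
│ ╷ └─┤ └─┴───┤ └─╴ │ │
│↓│   │↱ → ↓  │     │ │
│ │ ┌─┘ ┌─┐ ╷ └─┬───┘ │
│↓│ │↱ ↑│ │↓│   │     │
│ │ │ ┌─┘ │ └─┐ │ ┌───┤
│↓│ │↑│   │↳ ↓│ │ │   │
│ └─┘ ├─╴ └─┐ └─┤ ╵ ╷ │
│↳ → ↑│     │↳ ↓│   │ │
│ ┌───┘ ┌─╴ └─┐ ├───┘ │
│ │     │     │↓│     │
│ │ ┌─╴ │ ┌───┤ │ ╶─┬─┤
│ │ │   │ │↓ ↰│↓│   │ │
│ └─┘ ╷ ├─┘ ╷ ╵ └─┐ │ │
│     │ │↓ ↲│↑ ↲  │ │ │
├─────┘ │ ╶─┴─────┘ ╵ │
│       │↳ → → → → → B│
└───────┴─────────────┘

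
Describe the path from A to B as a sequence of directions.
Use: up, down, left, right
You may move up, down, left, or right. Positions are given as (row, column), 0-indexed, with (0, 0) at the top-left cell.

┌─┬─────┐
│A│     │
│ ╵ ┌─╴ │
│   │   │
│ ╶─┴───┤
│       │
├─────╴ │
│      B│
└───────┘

Finding the path and converting it to directions:
Path through cells: (0,0) → (1,0) → (2,0) → (2,1) → (2,2) → (2,3) → (3,3)
Directions: down, down, right, right, right, down

Solution:

┌─┬─────┐
│A│     │
│ ╵ ┌─╴ │
│↓  │   │
│ ╶─┴───┤
│↳ → → ↓│
├─────╴ │
│      B│
└───────┘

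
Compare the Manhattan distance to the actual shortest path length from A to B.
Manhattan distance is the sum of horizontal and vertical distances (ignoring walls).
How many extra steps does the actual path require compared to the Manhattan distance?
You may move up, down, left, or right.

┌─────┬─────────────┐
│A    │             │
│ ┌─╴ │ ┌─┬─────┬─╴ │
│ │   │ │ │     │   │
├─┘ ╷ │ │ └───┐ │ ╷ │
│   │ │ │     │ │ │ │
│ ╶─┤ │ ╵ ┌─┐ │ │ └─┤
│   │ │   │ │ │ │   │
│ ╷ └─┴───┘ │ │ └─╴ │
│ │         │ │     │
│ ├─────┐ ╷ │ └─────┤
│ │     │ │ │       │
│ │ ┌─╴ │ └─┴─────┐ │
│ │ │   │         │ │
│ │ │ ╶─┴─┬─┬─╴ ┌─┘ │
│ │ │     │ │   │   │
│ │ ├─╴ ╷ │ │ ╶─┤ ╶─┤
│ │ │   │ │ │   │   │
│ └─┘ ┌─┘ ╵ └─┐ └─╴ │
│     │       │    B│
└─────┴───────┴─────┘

Manhattan distance: |9 - 0| + |9 - 0| = 18
Actual path length: 24
Extra steps: 24 - 18 = 6

Solution:

┌─────┬─────────────┐
│A → ↓│             │
│ ┌─╴ │ ┌─┬─────┬─╴ │
│ │↓ ↲│ │ │     │   │
├─┘ ╷ │ │ └───┐ │ ╷ │
│↓ ↲│ │ │     │ │ │ │
│ ╶─┤ │ ╵ ┌─┐ │ │ └─┤
│↳ ↓│ │   │ │ │ │   │
│ ╷ └─┴───┘ │ │ └─╴ │
│ │↳ → → ↓  │ │     │
│ ├─────┐ ╷ │ └─────┤
│ │     │↓│ │       │
│ │ ┌─╴ │ └─┴─────┐ │
│ │ │   │↳ → → ↓  │ │
│ │ │ ╶─┴─┬─┬─╴ ┌─┘ │
│ │ │     │ │↓ ↲│   │
│ │ ├─╴ ╷ │ │ ╶─┤ ╶─┤
│ │ │   │ │ │↳ ↓│   │
│ └─┘ ┌─┘ ╵ └─┐ └─╴ │
│     │       │↳ → B│
└─────┴───────┴─────┘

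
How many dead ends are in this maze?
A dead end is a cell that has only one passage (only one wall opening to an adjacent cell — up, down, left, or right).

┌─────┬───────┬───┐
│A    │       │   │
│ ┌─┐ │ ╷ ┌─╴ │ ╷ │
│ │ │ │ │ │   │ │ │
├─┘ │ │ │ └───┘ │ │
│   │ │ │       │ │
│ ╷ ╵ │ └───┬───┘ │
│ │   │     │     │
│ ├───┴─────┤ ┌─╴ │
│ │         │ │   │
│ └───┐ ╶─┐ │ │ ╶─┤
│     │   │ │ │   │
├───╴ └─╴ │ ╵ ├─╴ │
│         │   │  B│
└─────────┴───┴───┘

Checking each cell for number of passages:

Dead ends found at positions:
  (1, 0)
  (1, 1)
  (1, 5)
  (3, 5)
  (4, 1)
  (6, 0)
  (6, 7)
Total dead ends: 7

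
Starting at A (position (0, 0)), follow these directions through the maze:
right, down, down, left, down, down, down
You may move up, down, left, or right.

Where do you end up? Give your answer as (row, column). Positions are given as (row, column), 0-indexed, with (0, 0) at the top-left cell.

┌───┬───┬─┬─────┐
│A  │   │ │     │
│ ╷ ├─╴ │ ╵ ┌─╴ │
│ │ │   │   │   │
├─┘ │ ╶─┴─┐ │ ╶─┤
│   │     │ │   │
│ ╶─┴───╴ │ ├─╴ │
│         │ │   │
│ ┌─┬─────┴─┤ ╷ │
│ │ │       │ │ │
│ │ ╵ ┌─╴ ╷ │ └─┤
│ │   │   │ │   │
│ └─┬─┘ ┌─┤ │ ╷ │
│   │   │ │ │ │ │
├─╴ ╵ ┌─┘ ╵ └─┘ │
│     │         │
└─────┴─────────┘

Following directions step by step:
Start: (0, 0)
  right: (0, 0) → (0, 1)
  down: (0, 1) → (1, 1)
  down: (1, 1) → (2, 1)
  left: (2, 1) → (2, 0)
  down: (2, 0) → (3, 0)
  down: (3, 0) → (4, 0)
  down: (4, 0) → (5, 0)
Final position: (5, 0)

Path taken:

┌───┬───┬─┬─────┐
│A ↓│   │ │     │
│ ╷ ├─╴ │ ╵ ┌─╴ │
│ │↓│   │   │   │
├─┘ │ ╶─┴─┐ │ ╶─┤
│↓ ↲│     │ │   │
│ ╶─┴───╴ │ ├─╴ │
│↓        │ │   │
│ ┌─┬─────┴─┤ ╷ │
│↓│ │       │ │ │
│ │ ╵ ┌─╴ ╷ │ └─┤
│B│   │   │ │   │
│ └─┬─┘ ┌─┤ │ ╷ │
│   │   │ │ │ │ │
├─╴ ╵ ┌─┘ ╵ └─┘ │
│     │         │
└─────┴─────────┘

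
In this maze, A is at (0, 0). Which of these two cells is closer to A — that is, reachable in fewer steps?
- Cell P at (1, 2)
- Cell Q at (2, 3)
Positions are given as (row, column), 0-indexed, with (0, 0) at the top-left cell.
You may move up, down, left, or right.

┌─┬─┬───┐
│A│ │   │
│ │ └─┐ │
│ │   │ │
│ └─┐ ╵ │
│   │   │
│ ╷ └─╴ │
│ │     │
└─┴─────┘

Shortest path A → P at (1, 2): 9 steps
Shortest path A → Q at (2, 3): 7 steps

Q is closer (7 steps vs 9 steps).

Path to P:

┌─┬─┬───┐
│A│ │   │
│ │ └─┐ │
│↓│  P│ │
│ └─┐ ╵ │
│↳ ↓│↑ ↰│
│ ╷ └─╴ │
│ │↳ → ↑│
└─┴─────┘

Path to Q:

┌─┬─┬───┐
│A│ │   │
│ │ └─┐ │
│↓│   │ │
│ └─┐ ╵ │
│↳ ↓│  Q│
│ ╷ └─╴ │
│ │↳ → ↑│
└─┴─────┘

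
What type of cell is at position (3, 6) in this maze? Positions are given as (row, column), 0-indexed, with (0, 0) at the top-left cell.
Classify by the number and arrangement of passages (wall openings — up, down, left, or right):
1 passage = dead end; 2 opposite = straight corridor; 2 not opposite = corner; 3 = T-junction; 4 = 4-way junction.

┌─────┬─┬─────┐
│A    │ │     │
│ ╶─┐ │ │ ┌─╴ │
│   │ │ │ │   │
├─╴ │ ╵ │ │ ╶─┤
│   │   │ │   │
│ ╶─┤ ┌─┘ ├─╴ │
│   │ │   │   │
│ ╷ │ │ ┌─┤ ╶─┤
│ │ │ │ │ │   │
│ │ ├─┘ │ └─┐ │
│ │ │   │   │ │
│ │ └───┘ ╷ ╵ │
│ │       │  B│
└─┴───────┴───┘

Checking cell at (3, 6):
Number of passages: 2
Cell type: corner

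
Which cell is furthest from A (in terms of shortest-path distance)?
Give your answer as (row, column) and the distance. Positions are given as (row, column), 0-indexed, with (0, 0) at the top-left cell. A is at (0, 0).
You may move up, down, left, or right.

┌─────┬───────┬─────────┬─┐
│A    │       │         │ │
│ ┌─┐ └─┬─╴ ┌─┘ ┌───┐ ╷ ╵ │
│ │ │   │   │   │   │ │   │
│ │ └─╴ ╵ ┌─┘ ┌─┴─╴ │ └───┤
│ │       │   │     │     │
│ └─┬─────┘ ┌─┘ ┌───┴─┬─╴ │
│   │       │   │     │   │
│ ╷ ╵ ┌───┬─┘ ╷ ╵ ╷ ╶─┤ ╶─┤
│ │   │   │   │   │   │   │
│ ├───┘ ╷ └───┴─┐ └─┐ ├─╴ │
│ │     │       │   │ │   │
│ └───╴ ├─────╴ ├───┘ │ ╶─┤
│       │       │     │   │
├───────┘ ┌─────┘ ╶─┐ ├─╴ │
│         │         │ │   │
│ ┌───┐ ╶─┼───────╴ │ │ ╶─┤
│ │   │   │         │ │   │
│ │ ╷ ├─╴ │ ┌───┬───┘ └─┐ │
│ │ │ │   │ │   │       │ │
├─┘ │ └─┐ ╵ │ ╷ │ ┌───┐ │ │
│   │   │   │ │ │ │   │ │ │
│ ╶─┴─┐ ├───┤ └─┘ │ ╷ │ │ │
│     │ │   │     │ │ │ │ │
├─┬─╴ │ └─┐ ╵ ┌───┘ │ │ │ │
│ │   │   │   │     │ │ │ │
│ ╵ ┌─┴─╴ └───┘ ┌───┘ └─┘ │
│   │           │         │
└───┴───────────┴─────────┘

Computing BFS distances from A to all cells:
Furthest cell: (12, 0)
Distance: 72 steps

Path from A to the furthest cell:

┌─────┬───────┬─────────┬─┐
│A    │       │↱ → → ↓  │ │
│ ┌─┐ └─┬─╴ ┌─┘ ┌───┐ ╷ ╵ │
│↓│ │   │   │↱ ↑│   │↓│   │
│ │ └─╴ ╵ ┌─┘ ┌─┴─╴ │ └───┤
│↓│       │↱ ↑│     │↳ → ↓│
│ └─┬─────┘ ┌─┘ ┌───┴─┬─╴ │
│↳ ↓│↱ → → ↑│   │     │↓ ↲│
│ ╷ ╵ ┌───┬─┘ ╷ ╵ ╷ ╶─┤ ╶─┤
│ │↳ ↑│   │   │   │   │↳ ↓│
│ ├───┘ ╷ └───┴─┐ └─┐ ├─╴ │
│ │     │       │   │ │↓ ↲│
│ └───╴ ├─────╴ ├───┘ │ ╶─┤
│       │       │     │↳ ↓│
├───────┘ ┌─────┘ ╶─┐ ├─╴ │
│         │         │ │↓ ↲│
│ ┌───┐ ╶─┼───────╴ │ │ ╶─┤
│ │↓ ↰│   │         │ │↳ ↓│
│ │ ╷ ├─╴ │ ┌───┬───┘ └─┐ │
│ │↓│↑│   │ │   │       │↓│
├─┘ │ └─┐ ╵ │ ╷ │ ┌───┐ │ │
│↓ ↲│↑ ↰│   │ │ │ │↓ ↰│ │↓│
│ ╶─┴─┐ ├───┤ └─┘ │ ╷ │ │ │
│↳ → ↓│↑│   │     │↓│↑│ │↓│
├─┬─╴ │ └─┐ ╵ ┌───┘ │ │ │ │
│B│↓ ↲│↑ ↰│   │↓ ← ↲│↑│ │↓│
│ ╵ ┌─┴─╴ └───┘ ┌───┘ └─┘ │
│↑ ↲│    ↑ ← ← ↲│    ↑ ← ↲│
└───┴───────────┴─────────┘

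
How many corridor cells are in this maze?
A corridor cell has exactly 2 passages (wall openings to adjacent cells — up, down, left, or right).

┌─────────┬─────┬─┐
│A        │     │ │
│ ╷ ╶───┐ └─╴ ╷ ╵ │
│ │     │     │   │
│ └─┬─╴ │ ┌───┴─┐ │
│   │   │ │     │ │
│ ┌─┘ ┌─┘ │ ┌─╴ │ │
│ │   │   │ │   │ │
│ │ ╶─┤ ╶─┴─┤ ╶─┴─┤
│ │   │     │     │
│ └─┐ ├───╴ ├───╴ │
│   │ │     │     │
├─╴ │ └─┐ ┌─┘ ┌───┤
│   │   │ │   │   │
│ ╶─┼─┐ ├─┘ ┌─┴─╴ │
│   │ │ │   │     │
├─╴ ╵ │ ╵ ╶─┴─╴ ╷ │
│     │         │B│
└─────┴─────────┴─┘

Counting cells with exactly 2 passages:
Total corridor cells: 59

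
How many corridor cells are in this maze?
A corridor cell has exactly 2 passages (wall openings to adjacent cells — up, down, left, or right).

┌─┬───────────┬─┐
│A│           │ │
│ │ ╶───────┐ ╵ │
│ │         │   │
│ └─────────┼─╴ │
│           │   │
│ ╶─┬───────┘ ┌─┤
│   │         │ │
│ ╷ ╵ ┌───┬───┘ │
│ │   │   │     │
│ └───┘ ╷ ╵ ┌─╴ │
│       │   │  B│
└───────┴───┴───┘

Counting cells with exactly 2 passages:
Total corridor cells: 38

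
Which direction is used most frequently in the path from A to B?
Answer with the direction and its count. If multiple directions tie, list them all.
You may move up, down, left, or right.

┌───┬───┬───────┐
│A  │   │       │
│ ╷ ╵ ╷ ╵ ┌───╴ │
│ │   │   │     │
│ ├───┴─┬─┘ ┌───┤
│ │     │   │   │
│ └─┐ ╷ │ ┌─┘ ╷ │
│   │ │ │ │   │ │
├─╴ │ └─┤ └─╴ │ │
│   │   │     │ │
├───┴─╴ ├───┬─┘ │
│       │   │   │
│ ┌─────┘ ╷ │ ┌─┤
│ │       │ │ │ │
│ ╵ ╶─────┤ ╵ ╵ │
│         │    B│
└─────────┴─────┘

Directions: right, down, right, up, right, down, right, up, right, right, right, down, left, left, down, left, down, down, right, right, up, up, right, down, down, down, left, down, down, right
Counts: {'right': 11, 'down': 11, 'up': 4, 'left': 4}
Most common: down and right (tied at 11 times each)

Solution:

┌───┬───┬───────┐
│A ↓│↱ ↓│↱ → → ↓│
│ ╷ ╵ ╷ ╵ ┌───╴ │
│ │↳ ↑│↳ ↑│↓ ← ↲│
│ ├───┴─┬─┘ ┌───┤
│ │     │↓ ↲│↱ ↓│
│ └─┐ ╷ │ ┌─┘ ╷ │
│   │ │ │↓│  ↑│↓│
├─╴ │ └─┤ └─╴ │ │
│   │   │↳ → ↑│↓│
├───┴─╴ ├───┬─┘ │
│       │   │↓ ↲│
│ ┌─────┘ ╷ │ ┌─┤
│ │       │ │↓│ │
│ ╵ ╶─────┤ ╵ ╵ │
│         │  ↳ B│
└─────────┴─────┘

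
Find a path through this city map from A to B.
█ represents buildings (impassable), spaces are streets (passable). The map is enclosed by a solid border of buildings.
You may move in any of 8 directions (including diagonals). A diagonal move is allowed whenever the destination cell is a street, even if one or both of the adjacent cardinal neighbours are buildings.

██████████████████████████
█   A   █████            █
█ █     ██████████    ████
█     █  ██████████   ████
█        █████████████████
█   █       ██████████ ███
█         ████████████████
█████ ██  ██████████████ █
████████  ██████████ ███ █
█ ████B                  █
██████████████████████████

Finding the shortest path from A to B:
Movement: 8-directional
Path length: 9 steps
Directions: down → down → down-right → down-right → down-right → down-right → down → down-left → left

Solution:

██████████████████████████
█   A   █████            █
█ █ ↓   ██████████    ████
█   ↘ █  ██████████   ████
█    ↘   █████████████████
█   █ ↘     ██████████ ███
█      ↘  ████████████████
█████ ██↓ ██████████████ █
████████↙ ██████████ ███ █
█ ████B←                 █
██████████████████████████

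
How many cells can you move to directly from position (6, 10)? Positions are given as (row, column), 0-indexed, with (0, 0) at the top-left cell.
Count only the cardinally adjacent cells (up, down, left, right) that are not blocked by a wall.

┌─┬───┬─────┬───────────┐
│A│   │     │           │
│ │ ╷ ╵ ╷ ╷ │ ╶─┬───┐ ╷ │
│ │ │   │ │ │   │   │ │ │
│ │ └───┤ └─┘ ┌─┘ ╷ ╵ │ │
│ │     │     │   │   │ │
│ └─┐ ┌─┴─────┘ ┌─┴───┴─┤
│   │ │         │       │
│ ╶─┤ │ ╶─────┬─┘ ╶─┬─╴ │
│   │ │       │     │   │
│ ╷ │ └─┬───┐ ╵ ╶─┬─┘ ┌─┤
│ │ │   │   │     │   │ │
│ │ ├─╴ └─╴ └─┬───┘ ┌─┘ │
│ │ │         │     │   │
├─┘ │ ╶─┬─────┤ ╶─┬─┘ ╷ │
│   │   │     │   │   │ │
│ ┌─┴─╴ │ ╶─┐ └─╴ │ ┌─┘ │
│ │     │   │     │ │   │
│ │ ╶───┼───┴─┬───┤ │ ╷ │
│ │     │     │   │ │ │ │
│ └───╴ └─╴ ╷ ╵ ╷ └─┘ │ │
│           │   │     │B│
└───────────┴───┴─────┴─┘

Checking passable neighbors of (6, 10):
Neighbors: (7, 10), (6, 11)
Count: 2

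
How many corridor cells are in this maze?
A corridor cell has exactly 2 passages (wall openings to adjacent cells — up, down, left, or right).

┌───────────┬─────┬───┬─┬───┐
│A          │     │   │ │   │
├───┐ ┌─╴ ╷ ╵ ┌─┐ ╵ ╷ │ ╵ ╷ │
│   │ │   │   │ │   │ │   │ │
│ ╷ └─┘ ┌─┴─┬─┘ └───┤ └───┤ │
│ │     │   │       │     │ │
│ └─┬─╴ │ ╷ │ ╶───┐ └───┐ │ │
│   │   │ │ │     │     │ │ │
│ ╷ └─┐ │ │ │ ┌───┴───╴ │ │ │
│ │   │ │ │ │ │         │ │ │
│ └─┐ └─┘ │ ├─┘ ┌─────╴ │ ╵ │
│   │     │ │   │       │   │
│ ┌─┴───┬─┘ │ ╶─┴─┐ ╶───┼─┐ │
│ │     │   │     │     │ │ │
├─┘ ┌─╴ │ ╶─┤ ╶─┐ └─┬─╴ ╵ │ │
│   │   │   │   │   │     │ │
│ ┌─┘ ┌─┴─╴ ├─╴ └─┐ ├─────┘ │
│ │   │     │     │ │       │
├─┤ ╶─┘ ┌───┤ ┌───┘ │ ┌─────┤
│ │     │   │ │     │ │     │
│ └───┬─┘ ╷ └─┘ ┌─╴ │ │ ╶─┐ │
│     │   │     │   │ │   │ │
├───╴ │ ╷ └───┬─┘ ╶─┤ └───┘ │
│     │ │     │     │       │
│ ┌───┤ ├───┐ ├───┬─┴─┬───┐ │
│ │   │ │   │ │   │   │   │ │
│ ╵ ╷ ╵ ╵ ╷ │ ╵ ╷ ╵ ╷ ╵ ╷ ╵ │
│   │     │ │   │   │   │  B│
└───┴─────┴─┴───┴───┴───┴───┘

Counting cells with exactly 2 passages:
Total corridor cells: 156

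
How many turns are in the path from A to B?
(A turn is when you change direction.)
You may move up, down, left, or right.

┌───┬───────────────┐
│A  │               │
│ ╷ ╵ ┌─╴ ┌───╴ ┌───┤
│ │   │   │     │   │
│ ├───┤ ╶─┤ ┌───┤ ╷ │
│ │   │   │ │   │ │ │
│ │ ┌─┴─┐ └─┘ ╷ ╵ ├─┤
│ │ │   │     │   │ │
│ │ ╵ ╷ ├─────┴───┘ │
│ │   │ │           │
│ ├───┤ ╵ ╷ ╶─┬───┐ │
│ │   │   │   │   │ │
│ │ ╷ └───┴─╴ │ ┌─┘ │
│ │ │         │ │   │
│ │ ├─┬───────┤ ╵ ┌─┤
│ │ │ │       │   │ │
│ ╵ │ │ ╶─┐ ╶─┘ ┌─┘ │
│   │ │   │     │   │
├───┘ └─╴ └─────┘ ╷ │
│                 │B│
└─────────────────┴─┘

Directions: down, down, down, down, down, down, down, down, right, up, up, up, right, down, right, right, right, right, up, left, up, right, right, right, right, down, down, left, down, left, down, left, left, up, left, left, down, right, down, right, right, right, right, up, right, down
Number of turns: 24

Solution:

┌───┬───────────────┐
│A  │               │
│ ╷ ╵ ┌─╴ ┌───╴ ┌───┤
│↓│   │   │     │   │
│ ├───┤ ╶─┤ ┌───┤ ╷ │
│↓│   │   │ │   │ │ │
│ │ ┌─┴─┐ └─┘ ╷ ╵ ├─┤
│↓│ │   │     │   │ │
│ │ ╵ ╷ ├─────┴───┘ │
│↓│   │ │  ↱ → → → ↓│
│ ├───┤ ╵ ╷ ╶─┬───┐ │
│↓│↱ ↓│   │↑ ↰│   │↓│
│ │ ╷ └───┴─╴ │ ┌─┘ │
│↓│↑│↳ → → → ↑│ │↓ ↲│
│ │ ├─┬───────┤ ╵ ┌─┤
│↓│↑│ │↓ ← ↰  │↓ ↲│ │
│ ╵ │ │ ╶─┐ ╶─┘ ┌─┘ │
│↳ ↑│ │↳ ↓│↑ ← ↲│↱ ↓│
├───┘ └─╴ └─────┘ ╷ │
│        ↳ → → → ↑│B│
└─────────────────┴─┘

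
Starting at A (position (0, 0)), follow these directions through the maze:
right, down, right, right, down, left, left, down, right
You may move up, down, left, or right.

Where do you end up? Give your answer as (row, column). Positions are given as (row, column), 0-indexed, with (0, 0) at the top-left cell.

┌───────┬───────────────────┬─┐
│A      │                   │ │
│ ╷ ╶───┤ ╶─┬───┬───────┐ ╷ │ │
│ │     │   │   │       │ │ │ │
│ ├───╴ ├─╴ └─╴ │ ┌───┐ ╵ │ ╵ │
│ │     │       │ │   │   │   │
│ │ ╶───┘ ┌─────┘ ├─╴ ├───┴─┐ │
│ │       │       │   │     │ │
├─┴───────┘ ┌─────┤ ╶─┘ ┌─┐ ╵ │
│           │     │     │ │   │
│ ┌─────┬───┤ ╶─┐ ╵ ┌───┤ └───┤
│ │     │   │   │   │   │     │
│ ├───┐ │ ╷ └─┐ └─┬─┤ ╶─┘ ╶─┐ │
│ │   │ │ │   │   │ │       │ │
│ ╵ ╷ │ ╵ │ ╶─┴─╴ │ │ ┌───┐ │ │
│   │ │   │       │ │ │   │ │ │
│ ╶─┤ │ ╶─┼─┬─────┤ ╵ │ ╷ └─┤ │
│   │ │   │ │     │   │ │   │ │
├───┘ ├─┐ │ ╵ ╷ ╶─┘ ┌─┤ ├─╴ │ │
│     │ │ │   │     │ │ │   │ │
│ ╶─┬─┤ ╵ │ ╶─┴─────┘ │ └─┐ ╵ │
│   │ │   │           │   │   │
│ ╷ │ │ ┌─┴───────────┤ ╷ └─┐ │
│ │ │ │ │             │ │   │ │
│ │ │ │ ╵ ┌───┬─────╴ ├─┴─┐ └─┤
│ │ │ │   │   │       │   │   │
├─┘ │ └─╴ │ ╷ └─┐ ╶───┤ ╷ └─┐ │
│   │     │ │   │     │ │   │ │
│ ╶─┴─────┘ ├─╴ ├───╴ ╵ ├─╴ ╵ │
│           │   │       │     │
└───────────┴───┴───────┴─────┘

Following directions step by step:
Start: (0, 0)
  right: (0, 0) → (0, 1)
  down: (0, 1) → (1, 1)
  right: (1, 1) → (1, 2)
  right: (1, 2) → (1, 3)
  down: (1, 3) → (2, 3)
  left: (2, 3) → (2, 2)
  left: (2, 2) → (2, 1)
  down: (2, 1) → (3, 1)
  right: (3, 1) → (3, 2)
Final position: (3, 2)

Path taken:

┌───────┬───────────────────┬─┐
│A ↓    │                   │ │
│ ╷ ╶───┤ ╶─┬───┬───────┐ ╷ │ │
│ │↳ → ↓│   │   │       │ │ │ │
│ ├───╴ ├─╴ └─╴ │ ┌───┐ ╵ │ ╵ │
│ │↓ ← ↲│       │ │   │   │   │
│ │ ╶───┘ ┌─────┘ ├─╴ ├───┴─┐ │
│ │↳ B    │       │   │     │ │
├─┴───────┘ ┌─────┤ ╶─┘ ┌─┐ ╵ │
│           │     │     │ │   │
│ ┌─────┬───┤ ╶─┐ ╵ ┌───┤ └───┤
│ │     │   │   │   │   │     │
│ ├───┐ │ ╷ └─┐ └─┬─┤ ╶─┘ ╶─┐ │
│ │   │ │ │   │   │ │       │ │
│ ╵ ╷ │ ╵ │ ╶─┴─╴ │ │ ┌───┐ │ │
│   │ │   │       │ │ │   │ │ │
│ ╶─┤ │ ╶─┼─┬─────┤ ╵ │ ╷ └─┤ │
│   │ │   │ │     │   │ │   │ │
├───┘ ├─┐ │ ╵ ╷ ╶─┘ ┌─┤ ├─╴ │ │
│     │ │ │   │     │ │ │   │ │
│ ╶─┬─┤ ╵ │ ╶─┴─────┘ │ └─┐ ╵ │
│   │ │   │           │   │   │
│ ╷ │ │ ┌─┴───────────┤ ╷ └─┐ │
│ │ │ │ │             │ │   │ │
│ │ │ │ ╵ ┌───┬─────╴ ├─┴─┐ └─┤
│ │ │ │   │   │       │   │   │
├─┘ │ └─╴ │ ╷ └─┐ ╶───┤ ╷ └─┐ │
│   │     │ │   │     │ │   │ │
│ ╶─┴─────┘ ├─╴ ├───╴ ╵ ├─╴ ╵ │
│           │   │       │     │
└───────────┴───┴───────┴─────┘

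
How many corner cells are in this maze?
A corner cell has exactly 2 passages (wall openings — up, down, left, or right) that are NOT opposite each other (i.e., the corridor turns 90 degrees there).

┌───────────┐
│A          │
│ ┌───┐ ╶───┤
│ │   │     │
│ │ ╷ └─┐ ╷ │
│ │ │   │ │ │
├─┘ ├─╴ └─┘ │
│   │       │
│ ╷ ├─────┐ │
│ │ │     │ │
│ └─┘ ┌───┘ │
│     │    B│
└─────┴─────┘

Counting corner cells (2 non-opposite passages):
Total corners: 12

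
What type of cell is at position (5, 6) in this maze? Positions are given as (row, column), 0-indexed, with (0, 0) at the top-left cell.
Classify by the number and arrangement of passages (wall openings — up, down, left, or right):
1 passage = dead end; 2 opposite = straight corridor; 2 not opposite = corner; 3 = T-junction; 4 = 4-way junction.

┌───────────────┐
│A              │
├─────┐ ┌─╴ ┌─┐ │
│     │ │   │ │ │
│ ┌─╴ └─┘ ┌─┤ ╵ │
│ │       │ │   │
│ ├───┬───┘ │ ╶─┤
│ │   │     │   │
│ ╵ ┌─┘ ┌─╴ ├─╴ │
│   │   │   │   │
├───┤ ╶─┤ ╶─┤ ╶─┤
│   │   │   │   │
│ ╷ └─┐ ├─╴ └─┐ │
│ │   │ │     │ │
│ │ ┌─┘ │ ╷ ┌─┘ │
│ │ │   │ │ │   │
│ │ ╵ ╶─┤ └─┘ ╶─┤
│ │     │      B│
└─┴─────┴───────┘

Checking cell at (5, 6):
Number of passages: 2
Cell type: corner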